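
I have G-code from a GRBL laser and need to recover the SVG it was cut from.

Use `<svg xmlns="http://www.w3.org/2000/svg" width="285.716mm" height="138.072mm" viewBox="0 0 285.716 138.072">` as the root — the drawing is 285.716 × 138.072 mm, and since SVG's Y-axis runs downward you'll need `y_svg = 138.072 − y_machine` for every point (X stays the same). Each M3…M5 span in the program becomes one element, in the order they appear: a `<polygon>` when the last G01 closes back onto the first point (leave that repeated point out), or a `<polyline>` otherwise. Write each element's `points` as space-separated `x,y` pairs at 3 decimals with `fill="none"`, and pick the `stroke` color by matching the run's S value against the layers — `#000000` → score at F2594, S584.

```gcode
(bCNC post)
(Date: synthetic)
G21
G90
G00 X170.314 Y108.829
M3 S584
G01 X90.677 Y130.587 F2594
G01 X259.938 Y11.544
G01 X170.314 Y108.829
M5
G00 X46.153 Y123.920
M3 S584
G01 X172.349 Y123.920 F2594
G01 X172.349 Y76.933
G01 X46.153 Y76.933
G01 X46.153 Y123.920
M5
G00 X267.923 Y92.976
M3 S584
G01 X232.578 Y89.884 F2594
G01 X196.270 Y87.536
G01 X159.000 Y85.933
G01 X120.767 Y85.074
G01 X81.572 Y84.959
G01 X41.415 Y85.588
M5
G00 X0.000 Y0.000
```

Each laser-on run becomes one SVG element. Flip Y back into SVG space with y_svg = 138.072 − y_machine. Every run uses S584, so all elements get stroke `#000000` (score).

Run 1: The run returns to its start, so emit a `<polygon>` with points (Y-flipped): 170.314,29.243 90.677,7.485 259.938,126.528.

Run 2: The run returns to its start, so emit a `<polygon>` with points (Y-flipped): 46.153,14.152 172.349,14.152 172.349,61.139 46.153,61.139.

Run 3: The run is open, so emit a `<polyline>` with points (Y-flipped): 267.923,45.096 232.578,48.188 196.270,50.536 159.000,52.139 120.767,52.998 81.572,53.113 41.415,52.484.

<svg xmlns="http://www.w3.org/2000/svg" width="285.716mm" height="138.072mm" viewBox="0 0 285.716 138.072">
  <polygon points="170.314,29.243 90.677,7.485 259.938,126.528" fill="none" stroke="#000000"/>
  <polygon points="46.153,14.152 172.349,14.152 172.349,61.139 46.153,61.139" fill="none" stroke="#000000"/>
  <polyline points="267.923,45.096 232.578,48.188 196.270,50.536 159.000,52.139 120.767,52.998 81.572,53.113 41.415,52.484" fill="none" stroke="#000000"/>
</svg>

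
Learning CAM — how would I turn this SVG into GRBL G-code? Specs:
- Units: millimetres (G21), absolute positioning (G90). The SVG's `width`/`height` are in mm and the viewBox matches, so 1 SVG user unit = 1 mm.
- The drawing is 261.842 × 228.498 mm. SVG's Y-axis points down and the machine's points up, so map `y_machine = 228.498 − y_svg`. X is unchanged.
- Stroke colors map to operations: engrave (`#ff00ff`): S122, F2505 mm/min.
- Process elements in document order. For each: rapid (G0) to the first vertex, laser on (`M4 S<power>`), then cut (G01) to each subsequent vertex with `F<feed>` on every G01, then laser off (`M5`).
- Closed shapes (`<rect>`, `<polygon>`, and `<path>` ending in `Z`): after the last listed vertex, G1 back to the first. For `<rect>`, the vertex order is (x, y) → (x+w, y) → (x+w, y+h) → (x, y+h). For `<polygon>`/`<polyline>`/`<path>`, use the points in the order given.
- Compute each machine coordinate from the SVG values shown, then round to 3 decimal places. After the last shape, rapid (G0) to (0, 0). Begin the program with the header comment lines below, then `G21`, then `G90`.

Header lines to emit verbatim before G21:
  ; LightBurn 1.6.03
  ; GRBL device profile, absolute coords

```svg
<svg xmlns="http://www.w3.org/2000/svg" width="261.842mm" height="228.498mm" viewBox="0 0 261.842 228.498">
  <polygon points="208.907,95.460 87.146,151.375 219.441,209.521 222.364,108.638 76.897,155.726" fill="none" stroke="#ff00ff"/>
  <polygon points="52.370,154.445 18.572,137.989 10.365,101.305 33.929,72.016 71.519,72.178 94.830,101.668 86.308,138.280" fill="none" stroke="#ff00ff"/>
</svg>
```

viewBox `0 0 261.842 228.498` with mm width/height → 1 unit = 1 mm. Flip: y_m = 228.498 − y_svg.

**Shape 1** — `<polygon>` closed polygon, stroke `#ff00ff` → engrave (S122, F2505). Machine vertices: (208.907,133.038) → (87.146,77.123) → (219.441,18.977) → (222.364,119.860) → (76.897,72.772) → (208.907,133.038). Closed: final G1 returns to the first vertex.

**Shape 2** — `<polygon>` regular polygon, stroke `#ff00ff` → engrave (S122, F2505). Machine vertices: (52.370,74.053) → (18.572,90.509) → (10.365,127.193) → (33.929,156.482) → (71.519,156.320) → (94.830,126.830) → (86.308,90.218) → (52.370,74.053). Closed: final G1 returns to the first vertex.

; LightBurn 1.6.03
; GRBL device profile, absolute coords
G21
G90
G0 X208.907 Y133.038
M4 S122
G01 X87.146 Y77.123 F2505
G01 X219.441 Y18.977 F2505
G01 X222.364 Y119.860 F2505
G01 X76.897 Y72.772 F2505
G01 X208.907 Y133.038 F2505
M5
G0 X52.370 Y74.053
M4 S122
G01 X18.572 Y90.509 F2505
G01 X10.365 Y127.193 F2505
G01 X33.929 Y156.482 F2505
G01 X71.519 Y156.320 F2505
G01 X94.830 Y126.830 F2505
G01 X86.308 Y90.218 F2505
G01 X52.370 Y74.053 F2505
M5
G0 X0.000 Y0.000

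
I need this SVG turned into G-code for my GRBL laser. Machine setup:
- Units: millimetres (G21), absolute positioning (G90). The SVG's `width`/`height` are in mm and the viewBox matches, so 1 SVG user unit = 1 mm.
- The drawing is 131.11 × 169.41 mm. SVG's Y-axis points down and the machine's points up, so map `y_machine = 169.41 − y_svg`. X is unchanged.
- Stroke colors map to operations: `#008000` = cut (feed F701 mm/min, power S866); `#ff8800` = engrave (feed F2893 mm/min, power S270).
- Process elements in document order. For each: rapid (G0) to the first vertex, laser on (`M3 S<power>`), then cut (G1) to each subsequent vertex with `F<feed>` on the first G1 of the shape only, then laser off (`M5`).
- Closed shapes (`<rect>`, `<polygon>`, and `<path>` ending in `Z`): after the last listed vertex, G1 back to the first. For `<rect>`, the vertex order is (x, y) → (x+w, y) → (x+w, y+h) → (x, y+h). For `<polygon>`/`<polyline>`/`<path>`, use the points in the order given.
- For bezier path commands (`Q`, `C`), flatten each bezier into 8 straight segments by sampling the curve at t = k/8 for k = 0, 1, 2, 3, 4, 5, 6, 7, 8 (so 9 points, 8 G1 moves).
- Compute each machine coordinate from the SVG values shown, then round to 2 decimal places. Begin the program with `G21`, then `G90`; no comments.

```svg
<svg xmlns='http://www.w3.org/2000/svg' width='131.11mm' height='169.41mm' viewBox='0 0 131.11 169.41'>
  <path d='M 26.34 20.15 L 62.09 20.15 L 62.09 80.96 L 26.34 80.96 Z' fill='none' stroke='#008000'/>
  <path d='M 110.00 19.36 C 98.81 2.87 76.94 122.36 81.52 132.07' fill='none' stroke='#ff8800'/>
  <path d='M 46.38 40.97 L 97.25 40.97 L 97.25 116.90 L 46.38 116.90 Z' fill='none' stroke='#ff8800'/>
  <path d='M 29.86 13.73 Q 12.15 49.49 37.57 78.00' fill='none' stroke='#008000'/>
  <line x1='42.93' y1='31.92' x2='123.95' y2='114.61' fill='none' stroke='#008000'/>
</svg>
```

viewBox `0 0 131.11 169.41` with mm width/height → 1 unit = 1 mm. Flip: y_m = 169.41 − y_svg.

**Shape 1** — `<path>` rectangle, stroke `#008000` → cut (S866, F701). Machine vertices: (26.34,149.26) → (62.09,149.26) → (62.09,88.45) → (26.34,88.45) → (26.34,149.26). Closed: final G1 returns to the first vertex.

**Shape 2** — `<path>` cubic bezier, stroke `#ff8800` → engrave (S270, F2893). Control points (SVG): P0=(110.00,19.36), P1=(98.81,2.87), P2=(76.94,122.36), P3=(81.52,132.07); sampled at t=k/8. Machine vertices: (110.00,150.05) → (105.38,150.34) → (100.19,140.76) → (94.86,124.19) → (89.85,103.52) → (85.57,81.62) → (82.46,61.37) → (80.97,45.65) → (81.52,37.34). Open path.

**Shape 3** — `<path>` rectangle, stroke `#ff8800` → engrave (S270, F2893). Machine vertices: (46.38,128.44) → (97.25,128.44) → (97.25,52.51) → (46.38,52.51) → (46.38,128.44). Closed: final G1 returns to the first vertex.

**Shape 4** — `<path>` quadratic bezier, stroke `#008000` → cut (S866, F701). Control points (SVG): P0=(29.86,13.73), P1=(12.15,49.49), P2=(37.57,78.00); sampled at t=k/8. Machine vertices: (29.86,155.68) → (26.11,146.85) → (23.70,138.25) → (22.64,129.88) → (22.93,121.73) → (24.57,113.81) → (27.56,106.12) → (31.89,98.65) → (37.57,91.41). Open path.

**Shape 5** — `<line>` line segment, stroke `#008000` → cut (S866, F701). Machine vertices: (42.93,137.49) → (123.95,54.80). Open path.

G21
G90
G0 X26.34 Y149.26
M3 S866
G1 X62.09 Y149.26 F701
G1 X62.09 Y88.45
G1 X26.34 Y88.45
G1 X26.34 Y149.26
M5
G0 X110.00 Y150.05
M3 S270
G1 X105.38 Y150.34 F2893
G1 X100.19 Y140.76
G1 X94.86 Y124.19
G1 X89.85 Y103.52
G1 X85.57 Y81.62
G1 X82.46 Y61.37
G1 X80.97 Y45.65
G1 X81.52 Y37.34
M5
G0 X46.38 Y128.44
M3 S270
G1 X97.25 Y128.44 F2893
G1 X97.25 Y52.51
G1 X46.38 Y52.51
G1 X46.38 Y128.44
M5
G0 X29.86 Y155.68
M3 S866
G1 X26.11 Y146.85 F701
G1 X23.70 Y138.25
G1 X22.64 Y129.88
G1 X22.93 Y121.73
G1 X24.57 Y113.81
G1 X27.56 Y106.12
G1 X31.89 Y98.65
G1 X37.57 Y91.41
M5
G0 X42.93 Y137.49
M3 S866
G1 X123.95 Y54.80 F701
M5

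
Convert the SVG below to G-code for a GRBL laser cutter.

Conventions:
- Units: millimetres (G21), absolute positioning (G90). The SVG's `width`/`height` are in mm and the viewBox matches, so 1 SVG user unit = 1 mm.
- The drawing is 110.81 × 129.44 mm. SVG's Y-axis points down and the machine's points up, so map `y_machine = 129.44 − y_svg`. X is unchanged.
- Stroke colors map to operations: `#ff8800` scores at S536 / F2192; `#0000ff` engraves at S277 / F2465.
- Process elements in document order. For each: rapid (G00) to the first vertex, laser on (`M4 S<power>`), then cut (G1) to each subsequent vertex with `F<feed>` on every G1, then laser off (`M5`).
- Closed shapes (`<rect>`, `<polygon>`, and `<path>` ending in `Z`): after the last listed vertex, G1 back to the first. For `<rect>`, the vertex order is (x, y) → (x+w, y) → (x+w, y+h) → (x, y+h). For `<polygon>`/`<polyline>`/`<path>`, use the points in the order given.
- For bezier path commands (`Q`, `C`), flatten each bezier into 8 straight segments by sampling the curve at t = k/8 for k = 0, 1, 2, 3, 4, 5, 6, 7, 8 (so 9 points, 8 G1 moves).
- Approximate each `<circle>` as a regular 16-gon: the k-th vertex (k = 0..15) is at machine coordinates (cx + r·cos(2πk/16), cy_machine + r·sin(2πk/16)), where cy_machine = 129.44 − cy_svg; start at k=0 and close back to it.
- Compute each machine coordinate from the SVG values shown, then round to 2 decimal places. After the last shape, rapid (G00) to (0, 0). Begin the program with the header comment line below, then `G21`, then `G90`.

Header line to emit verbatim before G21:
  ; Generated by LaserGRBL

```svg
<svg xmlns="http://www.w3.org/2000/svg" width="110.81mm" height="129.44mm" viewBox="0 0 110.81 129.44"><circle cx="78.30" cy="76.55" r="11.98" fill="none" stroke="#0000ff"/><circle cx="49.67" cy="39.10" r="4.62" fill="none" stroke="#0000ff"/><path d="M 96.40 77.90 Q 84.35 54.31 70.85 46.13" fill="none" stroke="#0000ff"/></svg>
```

; Generated by LaserGRBL
G21
G90
G00 X90.28 Y52.89
M4 S277
G1 X89.37 Y57.47 F2465
G1 X86.77 Y61.36 F2465
G1 X82.88 Y63.96 F2465
G1 X78.30 Y64.87 F2465
G1 X73.72 Y63.96 F2465
G1 X69.83 Y61.36 F2465
G1 X67.23 Y57.47 F2465
G1 X66.32 Y52.89 F2465
G1 X67.23 Y48.31 F2465
G1 X69.83 Y44.42 F2465
G1 X73.72 Y41.82 F2465
G1 X78.30 Y40.91 F2465
G1 X82.88 Y41.82 F2465
G1 X86.77 Y44.42 F2465
G1 X89.37 Y48.31 F2465
G1 X90.28 Y52.89 F2465
M5
G00 X54.29 Y90.34
M4 S277
G1 X53.94 Y92.11 F2465
G1 X52.94 Y93.61 F2465
G1 X51.44 Y94.61 F2465
G1 X49.67 Y94.96 F2465
G1 X47.90 Y94.61 F2465
G1 X46.40 Y93.61 F2465
G1 X45.40 Y92.11 F2465
G1 X45.05 Y90.34 F2465
G1 X45.40 Y88.57 F2465
G1 X46.40 Y87.07 F2465
G1 X47.90 Y86.07 F2465
G1 X49.67 Y85.72 F2465
G1 X51.44 Y86.07 F2465
G1 X52.94 Y87.07 F2465
G1 X53.94 Y88.57 F2465
G1 X54.29 Y90.34 F2465
M5
G00 X96.40 Y51.54
M4 S277
G1 X93.36 Y57.20 F2465
G1 X90.28 Y62.37 F2465
G1 X87.16 Y67.07 F2465
G1 X83.99 Y71.28 F2465
G1 X80.77 Y75.01 F2465
G1 X77.51 Y78.26 F2465
G1 X74.20 Y81.02 F2465
G1 X70.85 Y83.31 F2465
M5
G00 X0.00 Y0.00

Since the viewBox matches the mm dimensions, user units are millimetres directly. The only transform is the Y-flip y_m = 129.44 − y_svg.

Shape 1 is a circle drawn with `<circle>`. Its stroke #0000ff means engrave at S277, F2465. After flipping Y the toolpath is (90.28,52.89) → (89.37,57.47) → (86.77,61.36) → (82.88,63.96) → (78.30,64.87) → (73.72,63.96) → (69.83,61.36) → (67.23,57.47) → (66.32,52.89) → (67.23,48.31) → (69.83,44.42) → (73.72,41.82) → (78.30,40.91) → (82.88,41.82) → (86.77,44.42) → (89.37,48.31) → (90.28,52.89), returning to the start.

Shape 2 is a circle drawn with `<circle>`. Its stroke #0000ff means engrave at S277, F2465. After flipping Y the toolpath is (54.29,90.34) → (53.94,92.11) → (52.94,93.61) → (51.44,94.61) → (49.67,94.96) → (47.90,94.61) → (46.40,93.61) → (45.40,92.11) → (45.05,90.34) → (45.40,88.57) → (46.40,87.07) → (47.90,86.07) → (49.67,85.72) → (51.44,86.07) → (52.94,87.07) → (53.94,88.57) → (54.29,90.34), returning to the start.

Shape 3 is a quadratic bezier drawn with `<path>`. Its stroke #0000ff means engrave at S277, F2465. After flipping Y the toolpath is (96.40,51.54) → (93.36,57.20) → (90.28,62.37) → (87.16,67.07) → (83.99,71.28) → (80.77,75.01) → (77.51,78.26) → (74.20,81.02) → (70.85,83.31).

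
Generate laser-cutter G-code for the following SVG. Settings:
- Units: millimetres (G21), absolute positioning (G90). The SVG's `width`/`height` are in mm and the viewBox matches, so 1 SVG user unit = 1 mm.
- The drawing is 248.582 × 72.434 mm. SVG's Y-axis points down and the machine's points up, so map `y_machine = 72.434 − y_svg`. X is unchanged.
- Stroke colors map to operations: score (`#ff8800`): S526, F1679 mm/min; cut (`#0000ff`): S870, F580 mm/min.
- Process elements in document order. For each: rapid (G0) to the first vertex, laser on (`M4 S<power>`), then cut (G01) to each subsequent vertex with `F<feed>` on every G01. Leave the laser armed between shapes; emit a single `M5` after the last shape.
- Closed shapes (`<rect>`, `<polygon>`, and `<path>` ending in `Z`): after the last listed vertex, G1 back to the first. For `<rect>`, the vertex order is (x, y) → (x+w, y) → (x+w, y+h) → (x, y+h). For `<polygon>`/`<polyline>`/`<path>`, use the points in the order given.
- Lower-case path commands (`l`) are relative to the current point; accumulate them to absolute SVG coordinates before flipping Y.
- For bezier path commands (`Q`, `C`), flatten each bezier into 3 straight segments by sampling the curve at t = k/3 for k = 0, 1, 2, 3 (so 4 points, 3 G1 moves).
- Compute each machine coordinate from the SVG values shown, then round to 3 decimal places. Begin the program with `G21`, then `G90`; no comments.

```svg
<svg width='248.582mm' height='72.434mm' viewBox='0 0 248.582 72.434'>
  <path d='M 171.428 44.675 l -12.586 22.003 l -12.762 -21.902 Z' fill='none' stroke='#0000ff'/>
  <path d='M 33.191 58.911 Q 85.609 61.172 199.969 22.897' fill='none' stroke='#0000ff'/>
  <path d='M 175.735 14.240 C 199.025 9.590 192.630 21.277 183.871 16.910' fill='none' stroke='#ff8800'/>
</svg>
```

Since the viewBox matches the mm dimensions, user units are millimetres directly. The only transform is the Y-flip y_m = 72.434 − y_svg.

Shape 1 is a regular polygon drawn with `<path>`. Its stroke #0000ff means cut at S870, F580. After flipping Y the toolpath is (171.428,27.759) → (158.842,5.756) → (146.080,27.658) → (171.428,27.759), returning to the start.

Shape 2 is a quadratic bezier drawn with `<path>`. Its stroke #0000ff means cut at S870, F580. After flipping Y the toolpath is (33.191,13.523) → (75.019,16.520) → (130.611,28.524) → (199.969,49.537).

Shape 3 is a cubic bezier drawn with `<path>`. Its stroke #ff8800 means score at S526, F1679. After flipping Y the toolpath is (175.735,58.194) → (190.142,58.598) → (190.830,55.309) → (183.871,55.524).

G21
G90
G0 X171.428 Y27.759
M4 S870
G01 X158.842 Y5.756 F580
G01 X146.080 Y27.658 F580
G01 X171.428 Y27.759 F580
G0 X33.191 Y13.523
M4 S870
G01 X75.019 Y16.520 F580
G01 X130.611 Y28.524 F580
G01 X199.969 Y49.537 F580
G0 X175.735 Y58.194
M4 S526
G01 X190.142 Y58.598 F1679
G01 X190.830 Y55.309 F1679
G01 X183.871 Y55.524 F1679
M5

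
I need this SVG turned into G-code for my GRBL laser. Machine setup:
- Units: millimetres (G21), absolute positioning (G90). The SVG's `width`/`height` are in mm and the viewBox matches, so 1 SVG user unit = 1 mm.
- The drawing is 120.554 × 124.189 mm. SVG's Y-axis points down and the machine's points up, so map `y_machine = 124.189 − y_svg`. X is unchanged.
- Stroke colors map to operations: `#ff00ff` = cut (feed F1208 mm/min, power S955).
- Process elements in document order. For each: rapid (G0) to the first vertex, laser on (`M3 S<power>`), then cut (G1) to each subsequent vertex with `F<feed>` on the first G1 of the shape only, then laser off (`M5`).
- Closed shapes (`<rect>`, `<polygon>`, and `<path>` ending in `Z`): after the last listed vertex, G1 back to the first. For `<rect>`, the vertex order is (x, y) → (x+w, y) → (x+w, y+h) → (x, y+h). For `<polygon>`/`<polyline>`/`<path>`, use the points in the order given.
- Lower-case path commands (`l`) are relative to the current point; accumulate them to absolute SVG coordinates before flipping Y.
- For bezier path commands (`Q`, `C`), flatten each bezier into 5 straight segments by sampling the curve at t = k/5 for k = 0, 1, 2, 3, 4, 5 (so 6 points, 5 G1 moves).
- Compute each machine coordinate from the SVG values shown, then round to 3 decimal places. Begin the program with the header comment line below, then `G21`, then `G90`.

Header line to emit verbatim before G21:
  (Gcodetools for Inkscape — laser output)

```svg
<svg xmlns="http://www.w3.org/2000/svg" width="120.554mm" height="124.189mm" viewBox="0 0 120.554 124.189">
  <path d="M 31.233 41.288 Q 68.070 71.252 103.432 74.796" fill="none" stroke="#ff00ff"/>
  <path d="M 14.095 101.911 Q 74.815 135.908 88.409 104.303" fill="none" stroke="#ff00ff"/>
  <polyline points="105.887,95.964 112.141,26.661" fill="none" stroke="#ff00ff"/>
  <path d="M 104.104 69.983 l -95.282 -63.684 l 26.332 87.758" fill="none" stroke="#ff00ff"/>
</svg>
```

viewBox `0 0 120.554 124.189` with mm width/height → 1 unit = 1 mm. Flip: y_m = 124.189 − y_svg.

**Shape 1** — `<path>` quadratic bezier, stroke `#ff00ff` → cut (S955, F1208). Control points (SVG): P0=(31.233,41.288), P1=(68.070,71.252), P2=(103.432,74.796); sampled at t=k/5. Machine vertices: (31.233,82.901) → (45.909,71.972) → (60.467,63.157) → (74.906,56.455) → (89.228,51.867) → (103.432,49.393). Open path.

**Shape 2** — `<path>` quadratic bezier, stroke `#ff00ff` → cut (S955, F1208). Control points (SVG): P0=(14.095,101.911), P1=(74.815,135.908), P2=(88.409,104.303); sampled at t=k/5. Machine vertices: (14.095,22.278) → (36.498,11.303) → (55.131,5.577) → (69.994,5.098) → (81.086,9.868) → (88.409,19.886). Open path.

**Shape 3** — `<polyline>` line segment, stroke `#ff00ff` → cut (S955, F1208). Machine vertices: (105.887,28.225) → (112.141,97.528). Open path.

**Shape 4** — `<path>` open polyline, stroke `#ff00ff` → cut (S955, F1208). Machine vertices: (104.104,54.206) → (8.822,117.890) → (35.154,30.132). Open path.

(Gcodetools for Inkscape — laser output)
G21
G90
G0 X31.233 Y82.901
M3 S955
G1 X45.909 Y71.972 F1208
G1 X60.467 Y63.157
G1 X74.906 Y56.455
G1 X89.228 Y51.867
G1 X103.432 Y49.393
M5
G0 X14.095 Y22.278
M3 S955
G1 X36.498 Y11.303 F1208
G1 X55.131 Y5.577
G1 X69.994 Y5.098
G1 X81.086 Y9.868
G1 X88.409 Y19.886
M5
G0 X105.887 Y28.225
M3 S955
G1 X112.141 Y97.528 F1208
M5
G0 X104.104 Y54.206
M3 S955
G1 X8.822 Y117.890 F1208
G1 X35.154 Y30.132
M5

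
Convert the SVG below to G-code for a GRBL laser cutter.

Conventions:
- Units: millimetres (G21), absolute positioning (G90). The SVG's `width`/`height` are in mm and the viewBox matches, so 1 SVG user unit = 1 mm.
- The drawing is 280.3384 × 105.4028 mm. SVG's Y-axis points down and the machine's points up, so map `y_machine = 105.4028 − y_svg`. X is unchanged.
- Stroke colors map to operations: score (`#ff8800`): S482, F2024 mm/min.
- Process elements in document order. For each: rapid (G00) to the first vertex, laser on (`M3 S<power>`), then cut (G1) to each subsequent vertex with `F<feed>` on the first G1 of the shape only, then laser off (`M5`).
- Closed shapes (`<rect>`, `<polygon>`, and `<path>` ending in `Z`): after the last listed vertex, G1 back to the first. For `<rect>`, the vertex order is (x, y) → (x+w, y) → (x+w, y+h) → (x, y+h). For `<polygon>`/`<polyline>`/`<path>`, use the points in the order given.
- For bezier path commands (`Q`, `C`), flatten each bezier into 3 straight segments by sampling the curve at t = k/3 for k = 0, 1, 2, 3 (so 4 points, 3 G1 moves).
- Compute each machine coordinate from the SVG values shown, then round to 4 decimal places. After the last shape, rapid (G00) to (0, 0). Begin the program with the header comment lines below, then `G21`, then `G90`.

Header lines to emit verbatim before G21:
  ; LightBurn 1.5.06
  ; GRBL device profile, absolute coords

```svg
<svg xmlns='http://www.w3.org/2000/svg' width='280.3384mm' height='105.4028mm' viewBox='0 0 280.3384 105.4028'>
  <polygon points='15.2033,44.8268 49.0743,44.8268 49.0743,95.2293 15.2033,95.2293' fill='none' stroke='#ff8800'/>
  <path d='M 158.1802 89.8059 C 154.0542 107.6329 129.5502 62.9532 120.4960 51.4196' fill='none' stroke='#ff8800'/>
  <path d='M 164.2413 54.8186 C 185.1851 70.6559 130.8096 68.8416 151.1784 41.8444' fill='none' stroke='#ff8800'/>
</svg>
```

1 u = 1 mm; y_m = 105.4028 − y.

[1] `<polygon>` rectangle, #ff8800→score S482 F2024: (15.2033,60.5760) → (49.0743,60.5760) → (49.0743,10.1735) → (15.2033,10.1735) → (15.2033,60.5760) (closed)

[2] `<path>` cubic bezier, #ff8800→score S482 F2024: (158.1802,15.5969) → (148.5885,15.0628) → (133.3732,34.9436) → (120.4960,53.9832)

[3] `<path>` cubic bezier, #ff8800→score S482 F2024: (164.2413,50.5842) → (165.6366,40.9097) → (150.1665,44.6766) → (151.1784,63.5584)

; LightBurn 1.5.06
; GRBL device profile, absolute coords
G21
G90
G00 X15.2033 Y60.5760
M3 S482
G1 X49.0743 Y60.5760 F2024
G1 X49.0743 Y10.1735
G1 X15.2033 Y10.1735
G1 X15.2033 Y60.5760
M5
G00 X158.1802 Y15.5969
M3 S482
G1 X148.5885 Y15.0628 F2024
G1 X133.3732 Y34.9436
G1 X120.4960 Y53.9832
M5
G00 X164.2413 Y50.5842
M3 S482
G1 X165.6366 Y40.9097 F2024
G1 X150.1665 Y44.6766
G1 X151.1784 Y63.5584
M5
G00 X0.0000 Y0.0000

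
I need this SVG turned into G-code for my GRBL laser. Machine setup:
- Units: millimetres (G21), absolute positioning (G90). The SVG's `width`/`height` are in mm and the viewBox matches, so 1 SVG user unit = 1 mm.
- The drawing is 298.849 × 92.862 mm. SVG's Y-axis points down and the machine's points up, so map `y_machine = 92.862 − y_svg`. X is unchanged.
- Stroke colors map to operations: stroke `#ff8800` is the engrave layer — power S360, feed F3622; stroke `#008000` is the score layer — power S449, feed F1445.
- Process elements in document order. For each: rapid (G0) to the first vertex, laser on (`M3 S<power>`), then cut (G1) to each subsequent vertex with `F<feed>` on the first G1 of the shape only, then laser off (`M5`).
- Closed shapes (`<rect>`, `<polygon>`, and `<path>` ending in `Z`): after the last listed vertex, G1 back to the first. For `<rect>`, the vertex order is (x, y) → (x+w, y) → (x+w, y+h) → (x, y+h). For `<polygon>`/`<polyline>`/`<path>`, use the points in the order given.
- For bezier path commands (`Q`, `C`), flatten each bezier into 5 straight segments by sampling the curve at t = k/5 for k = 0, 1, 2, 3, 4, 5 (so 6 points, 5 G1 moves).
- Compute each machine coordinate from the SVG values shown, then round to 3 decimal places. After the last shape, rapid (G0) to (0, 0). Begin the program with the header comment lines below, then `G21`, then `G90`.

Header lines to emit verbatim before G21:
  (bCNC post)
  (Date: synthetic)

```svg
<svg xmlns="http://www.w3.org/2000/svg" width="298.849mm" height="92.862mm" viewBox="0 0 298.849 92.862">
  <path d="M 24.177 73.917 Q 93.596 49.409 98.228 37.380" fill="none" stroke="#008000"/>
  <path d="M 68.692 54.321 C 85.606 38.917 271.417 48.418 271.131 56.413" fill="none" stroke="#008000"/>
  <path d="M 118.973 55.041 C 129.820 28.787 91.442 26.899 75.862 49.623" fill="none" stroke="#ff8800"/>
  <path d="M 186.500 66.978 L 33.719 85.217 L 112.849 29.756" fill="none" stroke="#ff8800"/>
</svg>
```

(bCNC post)
(Date: synthetic)
G21
G90
G0 X24.177 Y18.945
M3 S449
G1 X49.353 Y28.249 F1445
G1 X69.346 Y36.555
G1 X84.156 Y43.862
G1 X93.784 Y50.171
G1 X98.228 Y55.482
M5
G0 X68.692 Y38.541
M3 S449
G1 X96.268 Y45.006 F1445
G1 X147.340 Y46.762
G1 X204.867 Y45.076
G1 X251.811 Y41.215
G1 X271.131 Y36.449
M5
G0 X118.973 Y37.821
M3 S360
G1 X120.150 Y50.648 F3622
G1 X112.971 Y57.614
G1 X100.892 Y58.710
G1 X87.370 Y53.922
G1 X75.862 Y43.239
M5
G0 X186.500 Y25.884
M3 S360
G1 X33.719 Y7.645 F3622
G1 X112.849 Y63.106
M5
G0 X0.000 Y0.000

viewBox `0 0 298.849 92.862` with mm width/height → 1 unit = 1 mm. Flip: y_m = 92.862 − y_svg.

**Shape 1** — `<path>` quadratic bezier, stroke `#008000` → score (S449, F1445). Control points (SVG): P0=(24.177,73.917), P1=(93.596,49.409), P2=(98.228,37.380); sampled at t=k/5. Machine vertices: (24.177,18.945) → (49.353,28.249) → (69.346,36.555) → (84.156,43.862) → (93.784,50.171) → (98.228,55.482). Open path.

**Shape 2** — `<path>` cubic bezier, stroke `#008000` → score (S449, F1445). Control points (SVG): P0=(68.692,54.321), P1=(85.606,38.917), P2=(271.417,48.418), P3=(271.131,56.413); sampled at t=k/5. Machine vertices: (68.692,38.541) → (96.268,45.006) → (147.340,46.762) → (204.867,45.076) → (251.811,41.215) → (271.131,36.449). Open path.

**Shape 3** — `<path>` cubic bezier, stroke `#ff8800` → engrave (S360, F3622). Control points (SVG): P0=(118.973,55.041), P1=(129.820,28.787), P2=(91.442,26.899), P3=(75.862,49.623); sampled at t=k/5. Machine vertices: (118.973,37.821) → (120.150,50.648) → (112.971,57.614) → (100.892,58.710) → (87.370,53.922) → (75.862,43.239). Open path.

**Shape 4** — `<path>` open polyline, stroke `#ff8800` → engrave (S360, F3622). Machine vertices: (186.500,25.884) → (33.719,7.645) → (112.849,63.106). Open path.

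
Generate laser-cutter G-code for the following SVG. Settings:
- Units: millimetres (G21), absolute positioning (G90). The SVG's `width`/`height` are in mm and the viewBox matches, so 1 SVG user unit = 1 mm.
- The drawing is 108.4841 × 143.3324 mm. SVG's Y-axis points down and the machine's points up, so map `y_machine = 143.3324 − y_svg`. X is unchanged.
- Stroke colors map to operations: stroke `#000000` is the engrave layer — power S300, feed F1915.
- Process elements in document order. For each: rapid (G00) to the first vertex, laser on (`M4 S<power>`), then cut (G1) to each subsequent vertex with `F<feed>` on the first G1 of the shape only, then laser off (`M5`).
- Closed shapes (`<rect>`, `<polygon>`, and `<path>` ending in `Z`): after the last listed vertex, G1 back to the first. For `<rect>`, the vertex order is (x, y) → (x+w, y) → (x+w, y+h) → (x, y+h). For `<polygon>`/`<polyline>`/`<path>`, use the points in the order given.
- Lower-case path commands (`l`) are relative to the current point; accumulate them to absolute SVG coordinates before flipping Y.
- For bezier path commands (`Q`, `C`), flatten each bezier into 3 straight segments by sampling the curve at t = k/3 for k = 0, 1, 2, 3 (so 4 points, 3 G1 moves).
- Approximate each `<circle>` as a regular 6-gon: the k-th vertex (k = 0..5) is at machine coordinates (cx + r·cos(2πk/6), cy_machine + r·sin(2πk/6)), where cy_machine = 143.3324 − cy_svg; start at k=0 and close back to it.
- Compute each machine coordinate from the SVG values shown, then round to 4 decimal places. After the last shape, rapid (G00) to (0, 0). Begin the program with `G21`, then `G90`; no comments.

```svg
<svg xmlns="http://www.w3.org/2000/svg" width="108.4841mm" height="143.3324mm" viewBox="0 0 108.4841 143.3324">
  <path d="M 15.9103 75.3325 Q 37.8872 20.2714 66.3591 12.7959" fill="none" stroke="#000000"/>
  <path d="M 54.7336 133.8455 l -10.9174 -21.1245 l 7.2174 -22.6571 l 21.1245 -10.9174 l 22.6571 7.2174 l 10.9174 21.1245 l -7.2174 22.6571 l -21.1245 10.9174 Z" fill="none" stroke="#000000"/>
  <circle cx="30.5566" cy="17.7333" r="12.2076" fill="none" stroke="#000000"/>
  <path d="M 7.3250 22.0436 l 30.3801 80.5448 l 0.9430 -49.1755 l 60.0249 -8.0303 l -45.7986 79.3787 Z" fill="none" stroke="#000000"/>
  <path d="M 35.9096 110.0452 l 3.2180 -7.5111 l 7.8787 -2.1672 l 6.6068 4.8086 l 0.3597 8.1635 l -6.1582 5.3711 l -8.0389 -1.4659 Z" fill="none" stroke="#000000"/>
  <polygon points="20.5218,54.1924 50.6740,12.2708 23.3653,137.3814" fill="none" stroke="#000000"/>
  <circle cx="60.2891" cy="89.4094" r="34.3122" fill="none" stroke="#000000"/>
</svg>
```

viewBox `0 0 108.4841 143.3324` with mm width/height → 1 unit = 1 mm. Flip: y_m = 143.3324 − y_svg.

**Shape 1** — `<path>` quadratic bezier, stroke `#000000` → engrave (S300, F1915). Control points (SVG): P0=(15.9103,75.3325), P1=(37.8872,20.2714), P2=(66.3591,12.7959); sampled at t=k/3. Machine vertices: (15.9103,67.9999) → (31.2832,99.4200) → (48.0995,120.2655) → (66.3591,130.5365). Open path.

**Shape 2** — `<path>` regular polygon, stroke `#000000` → engrave (S300, F1915). Machine vertices: (54.7336,9.4869) → (43.8162,30.6114) → (51.0336,53.2685) → (72.1581,64.1859) → (94.8152,56.9685) → (105.7326,35.8440) → (98.5152,13.1869) → (77.3907,2.2695) → (54.7336,9.4869). Closed: final G1 returns to the first vertex.

**Shape 3** — `<circle>` circle, stroke `#000000` → engrave (S300, F1915). Machine vertices: (42.7642,125.5991) → (36.6604,136.1712) → (24.4528,136.1712) → (18.3490,125.5991) → (24.4528,115.0270) → (36.6604,115.0270) → (42.7642,125.5991). Closed: final G1 returns to the first vertex.

**Shape 4** — `<path>` closed polygon, stroke `#000000` → engrave (S300, F1915). Machine vertices: (7.3250,121.2888) → (37.7051,40.7440) → (38.6481,89.9195) → (98.6730,97.9498) → (52.8744,18.5711) → (7.3250,121.2888). Closed: final G1 returns to the first vertex.

**Shape 5** — `<path>` regular polygon, stroke `#000000` → engrave (S300, F1915). Machine vertices: (35.9096,33.2872) → (39.1276,40.7983) → (47.0063,42.9655) → (53.6131,38.1569) → (53.9728,29.9934) → (47.8146,24.6223) → (39.7757,26.0882) → (35.9096,33.2872). Closed: final G1 returns to the first vertex.

**Shape 6** — `<polygon>` closed polygon, stroke `#000000` → engrave (S300, F1915). Machine vertices: (20.5218,89.1400) → (50.6740,131.0616) → (23.3653,5.9510) → (20.5218,89.1400). Closed: final G1 returns to the first vertex.

**Shape 7** — `<circle>` circle, stroke `#000000` → engrave (S300, F1915). Machine vertices: (94.6013,53.9230) → (77.4452,83.6382) → (43.1330,83.6382) → (25.9769,53.9230) → (43.1330,24.2078) → (77.4452,24.2078) → (94.6013,53.9230). Closed: final G1 returns to the first vertex.

G21
G90
G00 X15.9103 Y67.9999
M4 S300
G1 X31.2832 Y99.4200 F1915
G1 X48.0995 Y120.2655
G1 X66.3591 Y130.5365
M5
G00 X54.7336 Y9.4869
M4 S300
G1 X43.8162 Y30.6114 F1915
G1 X51.0336 Y53.2685
G1 X72.1581 Y64.1859
G1 X94.8152 Y56.9685
G1 X105.7326 Y35.8440
G1 X98.5152 Y13.1869
G1 X77.3907 Y2.2695
G1 X54.7336 Y9.4869
M5
G00 X42.7642 Y125.5991
M4 S300
G1 X36.6604 Y136.1712 F1915
G1 X24.4528 Y136.1712
G1 X18.3490 Y125.5991
G1 X24.4528 Y115.0270
G1 X36.6604 Y115.0270
G1 X42.7642 Y125.5991
M5
G00 X7.3250 Y121.2888
M4 S300
G1 X37.7051 Y40.7440 F1915
G1 X38.6481 Y89.9195
G1 X98.6730 Y97.9498
G1 X52.8744 Y18.5711
G1 X7.3250 Y121.2888
M5
G00 X35.9096 Y33.2872
M4 S300
G1 X39.1276 Y40.7983 F1915
G1 X47.0063 Y42.9655
G1 X53.6131 Y38.1569
G1 X53.9728 Y29.9934
G1 X47.8146 Y24.6223
G1 X39.7757 Y26.0882
G1 X35.9096 Y33.2872
M5
G00 X20.5218 Y89.1400
M4 S300
G1 X50.6740 Y131.0616 F1915
G1 X23.3653 Y5.9510
G1 X20.5218 Y89.1400
M5
G00 X94.6013 Y53.9230
M4 S300
G1 X77.4452 Y83.6382 F1915
G1 X43.1330 Y83.6382
G1 X25.9769 Y53.9230
G1 X43.1330 Y24.2078
G1 X77.4452 Y24.2078
G1 X94.6013 Y53.9230
M5
G00 X0.0000 Y0.0000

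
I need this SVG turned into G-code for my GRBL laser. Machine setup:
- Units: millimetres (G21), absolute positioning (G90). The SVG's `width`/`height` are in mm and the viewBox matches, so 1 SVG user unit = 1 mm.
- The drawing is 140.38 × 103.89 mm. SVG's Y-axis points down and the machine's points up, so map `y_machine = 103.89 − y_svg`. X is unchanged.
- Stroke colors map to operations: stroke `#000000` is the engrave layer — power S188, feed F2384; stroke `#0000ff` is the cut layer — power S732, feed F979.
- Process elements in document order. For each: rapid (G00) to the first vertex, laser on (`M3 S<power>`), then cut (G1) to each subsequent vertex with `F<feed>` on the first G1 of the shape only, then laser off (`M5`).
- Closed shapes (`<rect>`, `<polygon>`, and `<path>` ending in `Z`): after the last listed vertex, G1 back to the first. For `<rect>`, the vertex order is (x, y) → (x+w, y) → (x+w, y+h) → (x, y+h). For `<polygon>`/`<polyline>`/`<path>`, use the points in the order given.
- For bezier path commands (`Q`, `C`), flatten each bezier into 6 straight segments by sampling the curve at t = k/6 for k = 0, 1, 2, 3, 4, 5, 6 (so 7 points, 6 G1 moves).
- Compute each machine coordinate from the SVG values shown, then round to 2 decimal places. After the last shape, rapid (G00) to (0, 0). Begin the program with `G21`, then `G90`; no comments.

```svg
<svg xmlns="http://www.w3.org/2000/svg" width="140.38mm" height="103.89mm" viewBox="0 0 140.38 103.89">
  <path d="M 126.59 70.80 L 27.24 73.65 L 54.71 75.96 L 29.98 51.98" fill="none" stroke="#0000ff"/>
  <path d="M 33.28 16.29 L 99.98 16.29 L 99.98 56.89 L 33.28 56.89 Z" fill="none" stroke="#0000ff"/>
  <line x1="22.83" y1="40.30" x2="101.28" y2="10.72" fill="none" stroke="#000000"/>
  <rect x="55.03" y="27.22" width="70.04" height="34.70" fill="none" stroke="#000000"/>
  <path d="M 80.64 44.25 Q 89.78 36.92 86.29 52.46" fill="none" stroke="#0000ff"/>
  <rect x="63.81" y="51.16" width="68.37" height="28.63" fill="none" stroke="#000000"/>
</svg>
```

1 u = 1 mm; y_m = 103.89 − y.

[1] `<path>` open polyline, #0000ff→cut S732 F979: (126.59,33.09) → (27.24,30.24) → (54.71,27.93) → (29.98,51.91)

[2] `<path>` rectangle, #0000ff→cut S732 F979: (33.28,87.60) → (99.98,87.60) → (99.98,47.00) → (33.28,47.00) → (33.28,87.60) (closed)

[3] `<line>` line segment, #000000→engrave S188 F2384: (22.83,63.59) → (101.28,93.17)

[4] `<rect>` rectangle, #000000→engrave S188 F2384: (55.03,76.67) → (125.07,76.67) → (125.07,41.97) → (55.03,41.97) → (55.03,76.67) (closed)

[5] `<path>` quadratic bezier, #0000ff→cut S732 F979: (80.64,59.64) → (83.34,61.45) → (85.33,61.99) → (86.62,61.25) → (87.21,59.25) → (87.10,55.97) → (86.29,51.43)

[6] `<rect>` rectangle, #000000→engrave S188 F2384: (63.81,52.73) → (132.18,52.73) → (132.18,24.10) → (63.81,24.10) → (63.81,52.73) (closed)

G21
G90
G00 X126.59 Y33.09
M3 S732
G1 X27.24 Y30.24 F979
G1 X54.71 Y27.93
G1 X29.98 Y51.91
M5
G00 X33.28 Y87.60
M3 S732
G1 X99.98 Y87.60 F979
G1 X99.98 Y47.00
G1 X33.28 Y47.00
G1 X33.28 Y87.60
M5
G00 X22.83 Y63.59
M3 S188
G1 X101.28 Y93.17 F2384
M5
G00 X55.03 Y76.67
M3 S188
G1 X125.07 Y76.67 F2384
G1 X125.07 Y41.97
G1 X55.03 Y41.97
G1 X55.03 Y76.67
M5
G00 X80.64 Y59.64
M3 S732
G1 X83.34 Y61.45 F979
G1 X85.33 Y61.99
G1 X86.62 Y61.25
G1 X87.21 Y59.25
G1 X87.10 Y55.97
G1 X86.29 Y51.43
M5
G00 X63.81 Y52.73
M3 S188
G1 X132.18 Y52.73 F2384
G1 X132.18 Y24.10
G1 X63.81 Y24.10
G1 X63.81 Y52.73
M5
G00 X0.00 Y0.00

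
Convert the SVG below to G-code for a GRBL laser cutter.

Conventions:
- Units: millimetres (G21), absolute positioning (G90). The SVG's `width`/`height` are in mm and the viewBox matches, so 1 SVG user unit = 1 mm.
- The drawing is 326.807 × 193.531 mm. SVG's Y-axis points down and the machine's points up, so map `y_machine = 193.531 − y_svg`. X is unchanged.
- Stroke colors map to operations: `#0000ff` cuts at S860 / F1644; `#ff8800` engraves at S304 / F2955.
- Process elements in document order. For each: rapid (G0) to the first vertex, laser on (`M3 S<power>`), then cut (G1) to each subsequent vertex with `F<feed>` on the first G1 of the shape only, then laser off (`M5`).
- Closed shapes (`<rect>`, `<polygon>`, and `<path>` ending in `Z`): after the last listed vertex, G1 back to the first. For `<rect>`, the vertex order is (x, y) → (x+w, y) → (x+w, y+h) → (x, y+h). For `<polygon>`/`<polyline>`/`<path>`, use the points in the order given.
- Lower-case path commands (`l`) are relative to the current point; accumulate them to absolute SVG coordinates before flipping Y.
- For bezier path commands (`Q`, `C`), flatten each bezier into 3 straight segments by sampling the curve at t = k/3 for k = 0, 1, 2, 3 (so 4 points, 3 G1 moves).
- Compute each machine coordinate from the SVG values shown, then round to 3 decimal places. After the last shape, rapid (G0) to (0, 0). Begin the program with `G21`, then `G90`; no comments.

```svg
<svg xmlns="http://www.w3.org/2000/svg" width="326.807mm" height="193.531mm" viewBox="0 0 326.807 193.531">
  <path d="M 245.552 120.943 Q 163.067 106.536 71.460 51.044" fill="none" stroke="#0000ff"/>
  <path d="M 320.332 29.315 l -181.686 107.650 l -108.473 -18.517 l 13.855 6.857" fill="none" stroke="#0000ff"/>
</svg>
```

1 u = 1 mm; y_m = 193.531 − y.

[1] `<path>` quadratic bezier, #0000ff→cut S860 F1644: (245.552,72.588) → (189.548,86.758) → (131.518,110.057) → (71.460,142.487)

[2] `<path>` open polyline, #0000ff→cut S860 F1644: (320.332,164.216) → (138.646,56.566) → (30.173,75.083) → (44.028,68.226)

G21
G90
G0 X245.552 Y72.588
M3 S860
G1 X189.548 Y86.758 F1644
G1 X131.518 Y110.057
G1 X71.460 Y142.487
M5
G0 X320.332 Y164.216
M3 S860
G1 X138.646 Y56.566 F1644
G1 X30.173 Y75.083
G1 X44.028 Y68.226
M5
G0 X0.000 Y0.000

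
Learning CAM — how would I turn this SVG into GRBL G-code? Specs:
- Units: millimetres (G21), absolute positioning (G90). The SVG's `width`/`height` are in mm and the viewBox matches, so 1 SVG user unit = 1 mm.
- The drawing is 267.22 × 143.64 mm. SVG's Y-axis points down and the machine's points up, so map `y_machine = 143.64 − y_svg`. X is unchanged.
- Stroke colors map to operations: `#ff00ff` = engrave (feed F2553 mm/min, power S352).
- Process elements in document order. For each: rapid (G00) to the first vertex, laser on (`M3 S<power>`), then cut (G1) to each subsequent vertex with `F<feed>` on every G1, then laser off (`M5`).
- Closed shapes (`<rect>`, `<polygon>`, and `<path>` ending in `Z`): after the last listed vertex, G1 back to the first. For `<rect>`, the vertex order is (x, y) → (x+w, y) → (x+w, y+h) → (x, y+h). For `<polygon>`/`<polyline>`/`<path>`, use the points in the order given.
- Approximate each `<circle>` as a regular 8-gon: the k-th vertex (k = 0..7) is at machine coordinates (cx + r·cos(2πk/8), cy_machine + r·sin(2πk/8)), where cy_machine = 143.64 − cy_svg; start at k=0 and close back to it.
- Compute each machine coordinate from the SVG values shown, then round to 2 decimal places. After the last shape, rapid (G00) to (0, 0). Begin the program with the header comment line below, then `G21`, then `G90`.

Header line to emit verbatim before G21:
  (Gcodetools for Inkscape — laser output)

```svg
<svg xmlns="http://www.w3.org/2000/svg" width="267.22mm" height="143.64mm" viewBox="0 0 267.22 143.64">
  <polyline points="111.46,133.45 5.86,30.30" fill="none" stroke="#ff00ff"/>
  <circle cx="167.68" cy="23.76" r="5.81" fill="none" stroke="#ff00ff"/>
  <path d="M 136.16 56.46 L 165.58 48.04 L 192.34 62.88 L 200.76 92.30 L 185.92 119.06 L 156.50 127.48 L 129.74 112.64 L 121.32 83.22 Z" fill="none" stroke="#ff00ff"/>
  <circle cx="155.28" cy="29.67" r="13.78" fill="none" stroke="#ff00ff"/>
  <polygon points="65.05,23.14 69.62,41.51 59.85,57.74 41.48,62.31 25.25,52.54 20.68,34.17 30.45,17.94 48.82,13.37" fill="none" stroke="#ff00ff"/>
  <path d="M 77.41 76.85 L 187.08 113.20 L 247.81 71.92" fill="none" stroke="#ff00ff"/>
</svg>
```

(Gcodetools for Inkscape — laser output)
G21
G90
G00 X111.46 Y10.19
M3 S352
G1 X5.86 Y113.34 F2553
M5
G00 X173.49 Y119.88
M3 S352
G1 X171.79 Y123.99 F2553
G1 X167.68 Y125.69 F2553
G1 X163.57 Y123.99 F2553
G1 X161.87 Y119.88 F2553
G1 X163.57 Y115.77 F2553
G1 X167.68 Y114.07 F2553
G1 X171.79 Y115.77 F2553
G1 X173.49 Y119.88 F2553
M5
G00 X136.16 Y87.18
M3 S352
G1 X165.58 Y95.60 F2553
G1 X192.34 Y80.76 F2553
G1 X200.76 Y51.34 F2553
G1 X185.92 Y24.58 F2553
G1 X156.50 Y16.16 F2553
G1 X129.74 Y31.00 F2553
G1 X121.32 Y60.42 F2553
G1 X136.16 Y87.18 F2553
M5
G00 X169.06 Y113.97
M3 S352
G1 X165.02 Y123.71 F2553
G1 X155.28 Y127.75 F2553
G1 X145.54 Y123.71 F2553
G1 X141.50 Y113.97 F2553
G1 X145.54 Y104.23 F2553
G1 X155.28 Y100.19 F2553
G1 X165.02 Y104.23 F2553
G1 X169.06 Y113.97 F2553
M5
G00 X65.05 Y120.50
M3 S352
G1 X69.62 Y102.13 F2553
G1 X59.85 Y85.90 F2553
G1 X41.48 Y81.33 F2553
G1 X25.25 Y91.10 F2553
G1 X20.68 Y109.47 F2553
G1 X30.45 Y125.70 F2553
G1 X48.82 Y130.27 F2553
G1 X65.05 Y120.50 F2553
M5
G00 X77.41 Y66.79
M3 S352
G1 X187.08 Y30.44 F2553
G1 X247.81 Y71.72 F2553
M5
G00 X0.00 Y0.00

1 u = 1 mm; y_m = 143.64 − y.

[1] `<polyline>` line segment, #ff00ff→engrave S352 F2553: (111.46,10.19) → (5.86,113.34)

[2] `<circle>` circle, #ff00ff→engrave S352 F2553: (173.49,119.88) → (171.79,123.99) → (167.68,125.69) → (163.57,123.99) → (161.87,119.88) → (163.57,115.77) → (167.68,114.07) → (171.79,115.77) → (173.49,119.88) (closed)

[3] `<path>` regular polygon, #ff00ff→engrave S352 F2553: (136.16,87.18) → (165.58,95.60) → (192.34,80.76) → (200.76,51.34) → (185.92,24.58) → (156.50,16.16) → (129.74,31.00) → (121.32,60.42) → (136.16,87.18) (closed)

[4] `<circle>` circle, #ff00ff→engrave S352 F2553: (169.06,113.97) → (165.02,123.71) → (155.28,127.75) → (145.54,123.71) → (141.50,113.97) → (145.54,104.23) → (155.28,100.19) → (165.02,104.23) → (169.06,113.97) (closed)

[5] `<polygon>` regular polygon, #ff00ff→engrave S352 F2553: (65.05,120.50) → (69.62,102.13) → (59.85,85.90) → (41.48,81.33) → (25.25,91.10) → (20.68,109.47) → (30.45,125.70) → (48.82,130.27) → (65.05,120.50) (closed)

[6] `<path>` open polyline, #ff00ff→engrave S352 F2553: (77.41,66.79) → (187.08,30.44) → (247.81,71.72)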